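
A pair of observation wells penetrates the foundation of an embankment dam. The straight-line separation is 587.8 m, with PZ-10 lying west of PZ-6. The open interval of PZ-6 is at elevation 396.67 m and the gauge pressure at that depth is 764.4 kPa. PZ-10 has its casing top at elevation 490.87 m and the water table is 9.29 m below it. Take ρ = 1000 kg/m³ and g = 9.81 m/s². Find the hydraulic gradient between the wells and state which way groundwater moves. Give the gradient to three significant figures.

Pressure head at PZ-6: ψ = P/(ρg) = 764.4×1000 / (1000 × 9.81) = 77.92 m.
Total head at PZ-6: h = z + ψ = 396.67 + 77.92 = 474.59 m.
Total head at PZ-10: h = 490.87 − 9.29 = 481.58 m.
Head difference: h(PZ-6) − h(PZ-10) = 474.59 − 481.58 = -6.99 m.
Hydraulic gradient: i = |Δh| / L = 6.99 / 587.8 = 0.0119.
Flow is from higher to lower head: from PZ-10 toward PZ-6, i.e. toward the east.

i ≈ 0.0119; groundwater flows toward the east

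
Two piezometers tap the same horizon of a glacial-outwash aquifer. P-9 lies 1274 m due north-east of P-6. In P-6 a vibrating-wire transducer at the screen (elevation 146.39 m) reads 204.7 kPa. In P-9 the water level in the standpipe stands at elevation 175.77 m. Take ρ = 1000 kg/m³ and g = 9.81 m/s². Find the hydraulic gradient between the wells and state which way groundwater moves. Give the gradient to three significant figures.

Pressure head at P-6: ψ = P/(ρg) = 204.7×1000 / (1000 × 9.81) = 20.87 m.
Total head at P-6: h = z + ψ = 146.39 + 20.87 = 167.26 m.
Total head at P-9: h = 175.77 m (water level in the piezometer is the total head).
Head difference: h(P-6) − h(P-9) = 167.26 − 175.77 = -8.51 m.
Hydraulic gradient: i = |Δh| / L = 8.51 / 1274 = 0.00668.
Flow is from higher to lower head: from P-9 toward P-6, i.e. toward the south-west.

i ≈ 0.00668; groundwater flows toward the south-west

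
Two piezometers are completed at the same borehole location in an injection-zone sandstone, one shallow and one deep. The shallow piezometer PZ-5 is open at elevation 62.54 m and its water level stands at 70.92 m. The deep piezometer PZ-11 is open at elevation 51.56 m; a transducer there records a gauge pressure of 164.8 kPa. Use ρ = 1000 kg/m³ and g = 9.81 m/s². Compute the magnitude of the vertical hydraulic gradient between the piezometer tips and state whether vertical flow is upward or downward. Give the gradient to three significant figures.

|i_v| ≈ 0.233; vertical flow is downward

Total head at PZ-5: h = 70.92 m (water level in the standpipe).
Pressure head at PZ-11: ψ = P/(ρg) = 164.8×1000 / (1000 × 9.81) = 16.80 m.
Total head at PZ-11: h = z + ψ = 51.56 + 16.80 = 68.36 m.
Δh = h(PZ-5) − h(PZ-11) = 70.92 − 68.36 = 2.56 m.
Vertical separation Δz = 62.54 − 51.56 = 10.98 m.
|i_v| = |Δh| / Δz = 2.56 / 10.98 = 0.233.
Head is higher in the shallow piezometer, so vertical flow is downward (recharge condition).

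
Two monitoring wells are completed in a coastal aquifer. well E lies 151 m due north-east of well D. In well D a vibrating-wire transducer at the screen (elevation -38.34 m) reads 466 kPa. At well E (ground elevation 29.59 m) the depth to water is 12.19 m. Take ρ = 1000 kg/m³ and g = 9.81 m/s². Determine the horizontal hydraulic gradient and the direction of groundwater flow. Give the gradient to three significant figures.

Pressure head at well D: ψ = P/(ρg) = 466×1000 / (1000 × 9.81) = 47.50 m.
Total head at well D: h = z + ψ = -38.34 + 47.50 = 9.16 m.
Total head at well E: h = 29.59 − 12.19 = 17.40 m.
Head difference: h(well D) − h(well E) = 9.16 − 17.40 = -8.24 m.
Hydraulic gradient: i = |Δh| / L = 8.24 / 151 = 0.0546.
Flow is from higher to lower head: from well E toward well D, i.e. toward the south-west.

i ≈ 0.0546; groundwater flows toward the south-west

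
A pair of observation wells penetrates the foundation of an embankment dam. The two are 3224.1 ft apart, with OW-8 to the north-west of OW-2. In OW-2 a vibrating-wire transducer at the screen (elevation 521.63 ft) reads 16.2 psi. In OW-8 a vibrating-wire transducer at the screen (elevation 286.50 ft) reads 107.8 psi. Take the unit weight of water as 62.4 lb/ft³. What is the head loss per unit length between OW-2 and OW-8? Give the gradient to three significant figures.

i ≈ 0.00736 ft/ft

Pressure head at OW-2: ψ = 144·P/γ = 144 × 16.2 / 62.4 = 37.38 ft.
Total head at OW-2: h = z + ψ = 521.63 + 37.38 = 559.01 ft.
Pressure head at OW-8: ψ = 144·P/γ = 144 × 107.8 / 62.4 = 248.77 ft.
Total head at OW-8: h = z + ψ = 286.50 + 248.77 = 535.27 ft.
Head difference: h(OW-2) − h(OW-8) = 559.01 − 535.27 = 23.74 ft.
Hydraulic gradient: i = |Δh| / L = 23.74 / 3224.1 = 0.00736.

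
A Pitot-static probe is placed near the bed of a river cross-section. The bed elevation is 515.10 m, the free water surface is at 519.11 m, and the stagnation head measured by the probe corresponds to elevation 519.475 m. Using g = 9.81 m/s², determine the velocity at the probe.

Near the bed, under hydrostatic conditions, the piezometric head (z + ψ) equals the free-surface elevation, 519.11 m.
Velocity head = total − piezometric = 519.475 − 519.11 = 0.365 m.
v = √(2g·h_v) = √(2 × 9.81 × 0.365) = 2.68 m/s.

v ≈ 2.68 m/s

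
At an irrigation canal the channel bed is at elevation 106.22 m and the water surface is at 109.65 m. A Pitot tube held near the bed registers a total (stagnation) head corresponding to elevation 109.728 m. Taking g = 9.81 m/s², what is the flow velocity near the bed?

v ≈ 1.24 m/s

Near the bed, under hydrostatic conditions, the piezometric head (z + ψ) equals the free-surface elevation, 109.65 m.
Velocity head = total − piezometric = 109.728 − 109.65 = 0.078 m.
v = √(2g·h_v) = √(2 × 9.81 × 0.078) = 1.24 m/s.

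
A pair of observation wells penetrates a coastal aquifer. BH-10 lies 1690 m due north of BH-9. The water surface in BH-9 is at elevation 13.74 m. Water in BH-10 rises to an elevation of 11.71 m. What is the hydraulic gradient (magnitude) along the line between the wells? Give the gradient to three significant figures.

i ≈ 0.00120

Total head at BH-9: h = 13.74 m (water level in the piezometer is the total head).
Total head at BH-10: h = 11.71 m (water level in the piezometer is the total head).
Head difference: h(BH-9) − h(BH-10) = 13.74 − 11.71 = 2.03 m.
Hydraulic gradient: i = |Δh| / L = 2.03 / 1690 = 0.00120.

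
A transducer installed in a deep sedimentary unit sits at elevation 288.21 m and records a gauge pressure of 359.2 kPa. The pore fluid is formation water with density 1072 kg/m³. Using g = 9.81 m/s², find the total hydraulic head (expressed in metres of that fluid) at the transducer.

ψ = P/(ρg) = 359.2×1000 / (1072 × 9.81) = 34.16 m.
h = z + ψ = 288.21 + 34.16 = 322.37 m.

h ≈ 322.37 m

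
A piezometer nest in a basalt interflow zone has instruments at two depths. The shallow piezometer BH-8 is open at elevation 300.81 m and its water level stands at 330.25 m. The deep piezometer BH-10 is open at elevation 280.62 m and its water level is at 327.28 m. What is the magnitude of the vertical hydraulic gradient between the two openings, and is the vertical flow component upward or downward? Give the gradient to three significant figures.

Total head at BH-8: h = 330.25 m (water level in the standpipe).
Total head at BH-10: h = 327.28 m.
Δh = h(BH-8) − h(BH-10) = 330.25 − 327.28 = 2.97 m.
Vertical separation Δz = 300.81 − 280.62 = 20.19 m.
|i_v| = |Δh| / Δz = 2.97 / 20.19 = 0.147.
Head is higher in the shallow piezometer, so vertical flow is downward (recharge condition).

|i_v| ≈ 0.147; vertical flow is downward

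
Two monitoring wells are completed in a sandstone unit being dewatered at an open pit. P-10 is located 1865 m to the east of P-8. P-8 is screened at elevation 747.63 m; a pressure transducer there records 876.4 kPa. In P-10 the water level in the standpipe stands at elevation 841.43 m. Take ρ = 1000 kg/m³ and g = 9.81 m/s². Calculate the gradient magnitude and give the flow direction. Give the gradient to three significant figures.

i ≈ 0.00239; groundwater flows toward the west

Pressure head at P-8: ψ = P/(ρg) = 876.4×1000 / (1000 × 9.81) = 89.34 m.
Total head at P-8: h = z + ψ = 747.63 + 89.34 = 836.97 m.
Total head at P-10: h = 841.43 m (water level in the piezometer is the total head).
Head difference: h(P-8) − h(P-10) = 836.97 − 841.43 = -4.46 m.
Hydraulic gradient: i = |Δh| / L = 4.46 / 1865 = 0.00239.
Flow is from higher to lower head: from P-10 toward P-8, i.e. toward the west.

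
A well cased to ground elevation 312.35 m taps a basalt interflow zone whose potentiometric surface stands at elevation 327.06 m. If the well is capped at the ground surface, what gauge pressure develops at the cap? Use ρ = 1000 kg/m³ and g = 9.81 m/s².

P ≈ 144 kPa

Head above the cap: Δh = 327.06 − 312.35 = 14.71 m.
P = ρgΔh = 1000 × 9.81 × 14.71 = 144305 Pa ≈ 144 kPa.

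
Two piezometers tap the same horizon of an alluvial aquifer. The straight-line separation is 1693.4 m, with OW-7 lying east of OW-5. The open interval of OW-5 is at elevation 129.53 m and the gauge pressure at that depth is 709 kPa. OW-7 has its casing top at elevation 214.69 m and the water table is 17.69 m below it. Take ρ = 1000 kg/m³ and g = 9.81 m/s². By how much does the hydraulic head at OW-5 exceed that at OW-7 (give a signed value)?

Pressure head at OW-5: ψ = P/(ρg) = 709×1000 / (1000 × 9.81) = 72.27 m.
Total head at OW-5: h = z + ψ = 129.53 + 72.27 = 201.80 m.
Total head at OW-7: h = 214.69 − 17.69 = 197.00 m.
Head difference: h(OW-5) − h(OW-7) = 201.80 − 197.00 = 4.80 m.

Δh ≈ 4.80 m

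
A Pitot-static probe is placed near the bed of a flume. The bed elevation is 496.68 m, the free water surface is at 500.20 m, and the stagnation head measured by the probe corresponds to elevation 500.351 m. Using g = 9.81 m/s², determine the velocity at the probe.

Near the bed, under hydrostatic conditions, the piezometric head (z + ψ) equals the free-surface elevation, 500.20 m.
Velocity head = total − piezometric = 500.351 − 500.20 = 0.151 m.
v = √(2g·h_v) = √(2 × 9.81 × 0.151) = 1.72 m/s.

v ≈ 1.72 m/s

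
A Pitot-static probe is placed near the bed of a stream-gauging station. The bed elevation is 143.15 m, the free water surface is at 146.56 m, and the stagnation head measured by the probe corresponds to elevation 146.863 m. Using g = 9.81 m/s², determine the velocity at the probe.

v ≈ 2.44 m/s

Near the bed, under hydrostatic conditions, the piezometric head (z + ψ) equals the free-surface elevation, 146.56 m.
Velocity head = total − piezometric = 146.863 − 146.56 = 0.303 m.
v = √(2g·h_v) = √(2 × 9.81 × 0.303) = 2.44 m/s.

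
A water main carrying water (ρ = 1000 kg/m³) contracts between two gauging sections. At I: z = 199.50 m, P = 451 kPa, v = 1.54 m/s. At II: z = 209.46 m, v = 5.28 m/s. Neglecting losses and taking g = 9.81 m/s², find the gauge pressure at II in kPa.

Pressure head at I: ψ₁ = P₁/(ρg) = 451×1000 / (1000 × 9.81) = 45.97 m.
Velocity heads: v₁²/2g = 1.54²/19.62 = 0.121 m; v₂²/2g = 5.28²/19.62 = 1.421 m.
Total head H = z₁ + ψ₁ + v₁²/2g = 199.50 + 45.97 + 0.121 = 245.59 m.
ψ₂ = H − z₂ − v₂²/2g = 245.59 − 209.46 − 1.421 = 34.71 m.
P₂ = ρgψ₂ = 1000 × 9.81 × 34.71 ≈ 341 kPa.

P₂ ≈ 341 kPa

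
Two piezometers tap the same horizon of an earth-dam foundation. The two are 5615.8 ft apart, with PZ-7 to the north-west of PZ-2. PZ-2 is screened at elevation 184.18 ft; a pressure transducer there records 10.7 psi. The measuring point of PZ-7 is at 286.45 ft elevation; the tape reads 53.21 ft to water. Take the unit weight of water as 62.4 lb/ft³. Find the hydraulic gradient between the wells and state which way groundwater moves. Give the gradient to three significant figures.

Pressure head at PZ-2: ψ = 144·P/γ = 144 × 10.7 / 62.4 = 24.69 ft.
Total head at PZ-2: h = z + ψ = 184.18 + 24.69 = 208.87 ft.
Total head at PZ-7: h = 286.45 − 53.21 = 233.24 ft.
Head difference: h(PZ-2) − h(PZ-7) = 208.87 − 233.24 = -24.37 ft.
Hydraulic gradient: i = |Δh| / L = 24.37 / 5615.8 = 0.00434.
Flow is from higher to lower head: from PZ-7 toward PZ-2, i.e. toward the south-east.

i ≈ 0.00434; groundwater flows toward the south-east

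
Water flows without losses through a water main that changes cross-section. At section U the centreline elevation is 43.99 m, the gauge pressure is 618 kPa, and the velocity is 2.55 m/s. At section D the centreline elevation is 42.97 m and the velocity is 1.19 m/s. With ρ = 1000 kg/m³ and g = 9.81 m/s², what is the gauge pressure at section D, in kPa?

Pressure head at U: ψ₁ = P₁/(ρg) = 618×1000 / (1000 × 9.81) = 63.00 m.
Velocity heads: v₁²/2g = 2.55²/19.62 = 0.331 m; v₂²/2g = 1.19²/19.62 = 0.072 m.
Total head H = z₁ + ψ₁ + v₁²/2g = 43.99 + 63.00 + 0.331 = 107.32 m.
ψ₂ = H − z₂ − v₂²/2g = 107.32 − 42.97 − 0.072 = 64.28 m.
P₂ = ρgψ₂ = 1000 × 9.81 × 64.28 ≈ 631 kPa.

P₂ ≈ 631 kPa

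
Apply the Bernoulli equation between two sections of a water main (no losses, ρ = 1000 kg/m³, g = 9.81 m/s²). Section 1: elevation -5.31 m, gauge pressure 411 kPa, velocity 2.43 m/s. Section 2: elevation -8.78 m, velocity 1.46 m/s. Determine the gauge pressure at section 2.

P₂ ≈ 447 kPa

Pressure head at 1: ψ₁ = P₁/(ρg) = 411×1000 / (1000 × 9.81) = 41.90 m.
Velocity heads: v₁²/2g = 2.43²/19.62 = 0.301 m; v₂²/2g = 1.46²/19.62 = 0.109 m.
Total head H = z₁ + ψ₁ + v₁²/2g = -5.31 + 41.90 + 0.301 = 36.89 m.
ψ₂ = H − z₂ − v₂²/2g = 36.89 − (-8.78) − 0.109 = 45.56 m.
P₂ = ρgψ₂ = 1000 × 9.81 × 45.56 ≈ 447 kPa.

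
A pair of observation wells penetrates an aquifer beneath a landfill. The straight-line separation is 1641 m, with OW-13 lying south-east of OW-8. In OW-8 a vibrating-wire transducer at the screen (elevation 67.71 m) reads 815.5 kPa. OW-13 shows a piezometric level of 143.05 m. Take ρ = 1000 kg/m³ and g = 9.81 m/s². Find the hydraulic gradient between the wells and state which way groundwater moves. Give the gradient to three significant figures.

Pressure head at OW-8: ψ = P/(ρg) = 815.5×1000 / (1000 × 9.81) = 83.13 m.
Total head at OW-8: h = z + ψ = 67.71 + 83.13 = 150.84 m.
Total head at OW-13: h = 143.05 m (water level in the piezometer is the total head).
Head difference: h(OW-8) − h(OW-13) = 150.84 − 143.05 = 7.79 m.
Hydraulic gradient: i = |Δh| / L = 7.79 / 1641 = 0.00475.
Flow is from higher to lower head: from OW-8 toward OW-13, i.e. toward the south-east.

i ≈ 0.00475; groundwater flows toward the south-east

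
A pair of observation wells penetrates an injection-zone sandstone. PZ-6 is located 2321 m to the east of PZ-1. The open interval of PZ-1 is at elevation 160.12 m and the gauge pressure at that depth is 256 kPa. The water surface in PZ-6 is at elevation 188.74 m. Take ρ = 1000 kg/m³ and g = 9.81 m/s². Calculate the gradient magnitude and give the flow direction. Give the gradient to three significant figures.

i ≈ 0.00109; groundwater flows toward the west

Pressure head at PZ-1: ψ = P/(ρg) = 256×1000 / (1000 × 9.81) = 26.10 m.
Total head at PZ-1: h = z + ψ = 160.12 + 26.10 = 186.22 m.
Total head at PZ-6: h = 188.74 m (water level in the piezometer is the total head).
Head difference: h(PZ-1) − h(PZ-6) = 186.22 − 188.74 = -2.52 m.
Hydraulic gradient: i = |Δh| / L = 2.52 / 2321 = 0.00109.
Flow is from higher to lower head: from PZ-6 toward PZ-1, i.e. toward the west.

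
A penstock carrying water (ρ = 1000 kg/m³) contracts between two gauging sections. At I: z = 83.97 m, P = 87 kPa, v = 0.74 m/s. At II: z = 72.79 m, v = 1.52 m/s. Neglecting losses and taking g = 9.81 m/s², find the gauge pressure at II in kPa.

P₂ ≈ 196 kPa

Pressure head at I: ψ₁ = P₁/(ρg) = 87×1000 / (1000 × 9.81) = 8.87 m.
Velocity heads: v₁²/2g = 0.74²/19.62 = 0.028 m; v₂²/2g = 1.52²/19.62 = 0.118 m.
Total head H = z₁ + ψ₁ + v₁²/2g = 83.97 + 8.87 + 0.028 = 92.87 m.
ψ₂ = H − z₂ − v₂²/2g = 92.87 − 72.79 − 0.118 = 19.96 m.
P₂ = ρgψ₂ = 1000 × 9.81 × 19.96 ≈ 196 kPa.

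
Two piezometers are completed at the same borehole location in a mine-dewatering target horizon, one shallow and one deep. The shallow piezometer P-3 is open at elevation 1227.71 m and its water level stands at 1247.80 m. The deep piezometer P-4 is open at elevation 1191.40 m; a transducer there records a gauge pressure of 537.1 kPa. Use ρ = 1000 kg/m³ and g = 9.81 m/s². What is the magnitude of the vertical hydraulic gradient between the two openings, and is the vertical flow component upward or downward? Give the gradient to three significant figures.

Total head at P-3: h = 1247.80 m (water level in the standpipe).
Pressure head at P-4: ψ = P/(ρg) = 537.1×1000 / (1000 × 9.81) = 54.75 m.
Total head at P-4: h = z + ψ = 1191.40 + 54.75 = 1246.15 m.
Δh = h(P-3) − h(P-4) = 1247.80 − 1246.15 = 1.65 m.
Vertical separation Δz = 1227.71 − 1191.40 = 36.31 m.
|i_v| = |Δh| / Δz = 1.65 / 36.31 = 0.0454.
Head is higher in the shallow piezometer, so vertical flow is downward (recharge condition).

|i_v| ≈ 0.0454; vertical flow is downward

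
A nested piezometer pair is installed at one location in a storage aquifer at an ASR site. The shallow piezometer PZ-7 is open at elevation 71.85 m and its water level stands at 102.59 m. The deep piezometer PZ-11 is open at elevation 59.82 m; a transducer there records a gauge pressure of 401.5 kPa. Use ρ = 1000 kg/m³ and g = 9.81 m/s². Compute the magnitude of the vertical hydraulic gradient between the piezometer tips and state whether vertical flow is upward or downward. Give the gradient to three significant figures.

|i_v| ≈ 0.153; vertical flow is downward

Total head at PZ-7: h = 102.59 m (water level in the standpipe).
Pressure head at PZ-11: ψ = P/(ρg) = 401.5×1000 / (1000 × 9.81) = 40.93 m.
Total head at PZ-11: h = z + ψ = 59.82 + 40.93 = 100.75 m.
Δh = h(PZ-7) − h(PZ-11) = 102.59 − 100.75 = 1.84 m.
Vertical separation Δz = 71.85 − 59.82 = 12.03 m.
|i_v| = |Δh| / Δz = 1.84 / 12.03 = 0.153.
Head is higher in the shallow piezometer, so vertical flow is downward (recharge condition).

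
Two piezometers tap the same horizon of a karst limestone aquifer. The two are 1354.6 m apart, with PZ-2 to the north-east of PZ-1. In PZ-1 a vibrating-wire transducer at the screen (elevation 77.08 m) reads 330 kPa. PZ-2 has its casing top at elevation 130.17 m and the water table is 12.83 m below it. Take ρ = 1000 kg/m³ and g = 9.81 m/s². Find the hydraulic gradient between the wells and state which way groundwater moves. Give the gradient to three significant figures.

i ≈ 0.00489; groundwater flows toward the south-west

Pressure head at PZ-1: ψ = P/(ρg) = 330×1000 / (1000 × 9.81) = 33.64 m.
Total head at PZ-1: h = z + ψ = 77.08 + 33.64 = 110.72 m.
Total head at PZ-2: h = 130.17 − 12.83 = 117.34 m.
Head difference: h(PZ-1) − h(PZ-2) = 110.72 − 117.34 = -6.62 m.
Hydraulic gradient: i = |Δh| / L = 6.62 / 1354.6 = 0.00489.
Flow is from higher to lower head: from PZ-2 toward PZ-1, i.e. toward the south-west.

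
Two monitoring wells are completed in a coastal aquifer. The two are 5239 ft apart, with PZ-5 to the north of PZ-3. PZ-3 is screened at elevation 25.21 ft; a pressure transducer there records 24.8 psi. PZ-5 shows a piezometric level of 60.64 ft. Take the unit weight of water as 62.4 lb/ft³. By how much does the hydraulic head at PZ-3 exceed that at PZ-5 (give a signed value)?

Pressure head at PZ-3: ψ = 144·P/γ = 144 × 24.8 / 62.4 = 57.23 ft.
Total head at PZ-3: h = z + ψ = 25.21 + 57.23 = 82.44 ft.
Total head at PZ-5: h = 60.64 ft (water level in the piezometer is the total head).
Head difference: h(PZ-3) − h(PZ-5) = 82.44 − 60.64 = 21.80 ft.

Δh ≈ 21.80 ft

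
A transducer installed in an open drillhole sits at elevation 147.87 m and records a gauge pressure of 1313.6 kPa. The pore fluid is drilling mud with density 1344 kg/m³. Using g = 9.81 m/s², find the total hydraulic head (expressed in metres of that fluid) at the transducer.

ψ = P/(ρg) = 1313.6×1000 / (1344 × 9.81) = 99.63 m.
h = z + ψ = 147.87 + 99.63 = 247.50 m.

h ≈ 247.50 m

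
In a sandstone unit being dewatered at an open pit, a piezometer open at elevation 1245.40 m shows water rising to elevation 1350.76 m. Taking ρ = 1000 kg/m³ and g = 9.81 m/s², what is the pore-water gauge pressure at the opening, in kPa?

P ≈ 1030 kPa

Pressure head ψ = h − z = 1350.76 − 1245.40 = 105.36 m.
P = ρgψ = 1000 × 9.81 × 105.36 = 1033582 Pa ≈ 1030 kPa.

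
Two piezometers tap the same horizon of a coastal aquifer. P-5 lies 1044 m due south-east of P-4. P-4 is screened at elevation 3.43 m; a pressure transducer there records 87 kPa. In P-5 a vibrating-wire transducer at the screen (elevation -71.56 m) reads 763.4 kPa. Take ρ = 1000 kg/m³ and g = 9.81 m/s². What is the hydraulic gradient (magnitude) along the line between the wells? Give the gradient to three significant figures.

i ≈ 0.00579

Pressure head at P-4: ψ = P/(ρg) = 87×1000 / (1000 × 9.81) = 8.87 m.
Total head at P-4: h = z + ψ = 3.43 + 8.87 = 12.30 m.
Pressure head at P-5: ψ = P/(ρg) = 763.4×1000 / (1000 × 9.81) = 77.82 m.
Total head at P-5: h = z + ψ = -71.56 + 77.82 = 6.26 m.
Head difference: h(P-4) − h(P-5) = 12.30 − 6.26 = 6.04 m.
Hydraulic gradient: i = |Δh| / L = 6.04 / 1044 = 0.00579.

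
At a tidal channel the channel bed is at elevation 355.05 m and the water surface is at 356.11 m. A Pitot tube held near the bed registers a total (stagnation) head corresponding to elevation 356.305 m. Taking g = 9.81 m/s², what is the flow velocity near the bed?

v ≈ 1.96 m/s

Near the bed, under hydrostatic conditions, the piezometric head (z + ψ) equals the free-surface elevation, 356.11 m.
Velocity head = total − piezometric = 356.305 − 356.11 = 0.195 m.
v = √(2g·h_v) = √(2 × 9.81 × 0.195) = 1.96 m/s.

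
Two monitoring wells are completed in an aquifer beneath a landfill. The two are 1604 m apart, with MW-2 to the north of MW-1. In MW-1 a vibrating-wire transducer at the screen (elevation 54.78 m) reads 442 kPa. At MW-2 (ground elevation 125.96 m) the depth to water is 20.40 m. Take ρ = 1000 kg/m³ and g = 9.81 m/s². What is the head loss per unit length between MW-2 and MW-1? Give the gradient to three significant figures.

Pressure head at MW-1: ψ = P/(ρg) = 442×1000 / (1000 × 9.81) = 45.06 m.
Total head at MW-1: h = z + ψ = 54.78 + 45.06 = 99.84 m.
Total head at MW-2: h = 125.96 − 20.40 = 105.56 m.
Head difference: h(MW-1) − h(MW-2) = 99.84 − 105.56 = -5.72 m.
Hydraulic gradient: i = |Δh| / L = 5.72 / 1604 = 0.00357.

i ≈ 0.00357 m/m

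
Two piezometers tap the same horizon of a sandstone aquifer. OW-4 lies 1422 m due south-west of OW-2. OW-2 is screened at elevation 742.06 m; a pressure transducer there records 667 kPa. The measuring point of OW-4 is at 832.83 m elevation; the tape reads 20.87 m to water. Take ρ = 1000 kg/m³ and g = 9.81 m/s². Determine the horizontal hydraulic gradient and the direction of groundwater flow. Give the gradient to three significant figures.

Pressure head at OW-2: ψ = P/(ρg) = 667×1000 / (1000 × 9.81) = 67.99 m.
Total head at OW-2: h = z + ψ = 742.06 + 67.99 = 810.05 m.
Total head at OW-4: h = 832.83 − 20.87 = 811.96 m.
Head difference: h(OW-2) − h(OW-4) = 810.05 − 811.96 = -1.91 m.
Hydraulic gradient: i = |Δh| / L = 1.91 / 1422 = 0.00134.
Flow is from higher to lower head: from OW-4 toward OW-2, i.e. toward the north-east.

i ≈ 0.00134; groundwater flows toward the north-east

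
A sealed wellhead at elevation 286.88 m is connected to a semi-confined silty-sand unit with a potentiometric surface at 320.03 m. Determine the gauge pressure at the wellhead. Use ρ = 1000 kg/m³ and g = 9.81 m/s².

P ≈ 325 kPa

Head above the cap: Δh = 320.03 − 286.88 = 33.15 m.
P = ρgΔh = 1000 × 9.81 × 33.15 = 325202 Pa ≈ 325 kPa.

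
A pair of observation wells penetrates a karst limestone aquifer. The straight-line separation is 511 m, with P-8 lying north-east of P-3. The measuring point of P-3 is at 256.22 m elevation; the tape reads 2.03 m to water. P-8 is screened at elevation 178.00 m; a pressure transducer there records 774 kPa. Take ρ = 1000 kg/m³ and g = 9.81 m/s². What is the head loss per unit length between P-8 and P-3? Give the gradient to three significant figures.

Total head at P-3: h = 256.22 − 2.03 = 254.19 m.
Pressure head at P-8: ψ = P/(ρg) = 774×1000 / (1000 × 9.81) = 78.90 m.
Total head at P-8: h = z + ψ = 178.00 + 78.90 = 256.90 m.
Head difference: h(P-3) − h(P-8) = 254.19 − 256.90 = -2.71 m.
Hydraulic gradient: i = |Δh| / L = 2.71 / 511 = 0.00530.

i ≈ 0.00530 m/m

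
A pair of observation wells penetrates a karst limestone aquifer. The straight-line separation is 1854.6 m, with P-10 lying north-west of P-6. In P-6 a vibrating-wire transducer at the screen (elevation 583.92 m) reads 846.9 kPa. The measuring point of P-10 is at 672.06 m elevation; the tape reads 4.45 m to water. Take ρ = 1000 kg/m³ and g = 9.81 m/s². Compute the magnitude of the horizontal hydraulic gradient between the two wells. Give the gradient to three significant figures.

Pressure head at P-6: ψ = P/(ρg) = 846.9×1000 / (1000 × 9.81) = 86.33 m.
Total head at P-6: h = z + ψ = 583.92 + 86.33 = 670.25 m.
Total head at P-10: h = 672.06 − 4.45 = 667.61 m.
Head difference: h(P-6) − h(P-10) = 670.25 − 667.61 = 2.64 m.
Hydraulic gradient: i = |Δh| / L = 2.64 / 1854.6 = 0.00142.

i ≈ 0.00142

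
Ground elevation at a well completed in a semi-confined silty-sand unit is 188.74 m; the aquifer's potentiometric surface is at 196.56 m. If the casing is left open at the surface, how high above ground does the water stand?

≈ 7.82 m above ground

Water rises to the potentiometric surface, so the rise above ground = 196.56 − 188.74 = 7.82 m.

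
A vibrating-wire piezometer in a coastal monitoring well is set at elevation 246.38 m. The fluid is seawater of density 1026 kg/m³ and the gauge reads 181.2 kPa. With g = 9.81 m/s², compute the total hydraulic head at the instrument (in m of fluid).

ψ = P/(ρg) = 181.2×1000 / (1026 × 9.81) = 18.00 m.
h = z + ψ = 246.38 + 18.00 = 264.38 m.

h ≈ 264.38 m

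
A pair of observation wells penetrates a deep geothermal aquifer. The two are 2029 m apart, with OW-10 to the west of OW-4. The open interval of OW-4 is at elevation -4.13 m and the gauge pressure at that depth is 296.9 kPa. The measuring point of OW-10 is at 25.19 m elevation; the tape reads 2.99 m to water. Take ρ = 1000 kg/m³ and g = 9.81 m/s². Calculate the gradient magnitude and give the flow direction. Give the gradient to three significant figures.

i ≈ 0.00194; groundwater flows toward the west

Pressure head at OW-4: ψ = P/(ρg) = 296.9×1000 / (1000 × 9.81) = 30.27 m.
Total head at OW-4: h = z + ψ = -4.13 + 30.27 = 26.14 m.
Total head at OW-10: h = 25.19 − 2.99 = 22.20 m.
Head difference: h(OW-4) − h(OW-10) = 26.14 − 22.20 = 3.94 m.
Hydraulic gradient: i = |Δh| / L = 3.94 / 2029 = 0.00194.
Flow is from higher to lower head: from OW-4 toward OW-10, i.e. toward the west.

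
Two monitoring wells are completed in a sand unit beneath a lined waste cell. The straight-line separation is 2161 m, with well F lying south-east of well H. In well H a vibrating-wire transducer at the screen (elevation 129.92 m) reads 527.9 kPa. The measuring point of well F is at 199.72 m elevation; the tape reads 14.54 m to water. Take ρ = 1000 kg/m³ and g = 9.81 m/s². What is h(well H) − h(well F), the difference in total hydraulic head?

Δh ≈ -1.45 m

Pressure head at well H: ψ = P/(ρg) = 527.9×1000 / (1000 × 9.81) = 53.81 m.
Total head at well H: h = z + ψ = 129.92 + 53.81 = 183.73 m.
Total head at well F: h = 199.72 − 14.54 = 185.18 m.
Head difference: h(well H) − h(well F) = 183.73 − 185.18 = -1.45 m.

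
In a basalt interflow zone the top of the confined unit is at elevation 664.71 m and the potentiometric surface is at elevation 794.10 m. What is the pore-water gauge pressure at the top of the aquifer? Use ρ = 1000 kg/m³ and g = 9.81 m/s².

Pressure head at the aquifer top: ψ = h − z = 794.10 − 664.71 = 129.39 m.
P = ρgψ = 1000 × 9.81 × 129.39 = 1269316 Pa ≈ 1270 kPa.

P ≈ 1270 kPa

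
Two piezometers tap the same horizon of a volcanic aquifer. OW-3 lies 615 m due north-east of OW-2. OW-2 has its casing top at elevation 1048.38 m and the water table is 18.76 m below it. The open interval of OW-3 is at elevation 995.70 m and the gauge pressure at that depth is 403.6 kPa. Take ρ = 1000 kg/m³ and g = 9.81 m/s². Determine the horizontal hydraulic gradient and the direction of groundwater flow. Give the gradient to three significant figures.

Total head at OW-2: h = 1048.38 − 18.76 = 1029.62 m.
Pressure head at OW-3: ψ = P/(ρg) = 403.6×1000 / (1000 × 9.81) = 41.14 m.
Total head at OW-3: h = z + ψ = 995.70 + 41.14 = 1036.84 m.
Head difference: h(OW-2) − h(OW-3) = 1029.62 − 1036.84 = -7.22 m.
Hydraulic gradient: i = |Δh| / L = 7.22 / 615 = 0.0117.
Flow is from higher to lower head: from OW-3 toward OW-2, i.e. toward the south-west.

i ≈ 0.0117; groundwater flows toward the south-west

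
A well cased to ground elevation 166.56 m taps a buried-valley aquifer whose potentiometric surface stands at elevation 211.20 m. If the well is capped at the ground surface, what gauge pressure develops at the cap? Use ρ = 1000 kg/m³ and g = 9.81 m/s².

P ≈ 438 kPa

Head above the cap: Δh = 211.20 − 166.56 = 44.64 m.
P = ρgΔh = 1000 × 9.81 × 44.64 = 437918 Pa ≈ 438 kPa.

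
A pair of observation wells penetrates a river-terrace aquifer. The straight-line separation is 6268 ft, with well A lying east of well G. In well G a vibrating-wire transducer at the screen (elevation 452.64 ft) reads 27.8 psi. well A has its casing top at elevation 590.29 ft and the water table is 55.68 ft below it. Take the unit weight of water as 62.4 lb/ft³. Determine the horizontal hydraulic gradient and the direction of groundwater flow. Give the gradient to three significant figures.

i ≈ 0.00284; groundwater flows toward the west

Pressure head at well G: ψ = 144·P/γ = 144 × 27.8 / 62.4 = 64.15 ft.
Total head at well G: h = z + ψ = 452.64 + 64.15 = 516.79 ft.
Total head at well A: h = 590.29 − 55.68 = 534.61 ft.
Head difference: h(well G) − h(well A) = 516.79 − 534.61 = -17.82 ft.
Hydraulic gradient: i = |Δh| / L = 17.82 / 6268 = 0.00284.
Flow is from higher to lower head: from well A toward well G, i.e. toward the west.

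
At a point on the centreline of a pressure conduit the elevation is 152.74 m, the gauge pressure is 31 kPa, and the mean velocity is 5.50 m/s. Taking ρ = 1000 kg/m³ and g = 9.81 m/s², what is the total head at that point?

Pressure head ψ = P/(ρg) = 31×1000 / (1000 × 9.81) = 3.16 m.
Velocity head = v²/(2g) = 5.50² / (2 × 9.81) = 1.542 m.
h = z + ψ + v²/(2g) = 152.74 + 3.16 + 1.542 = 157.44 m.

h ≈ 157.44 m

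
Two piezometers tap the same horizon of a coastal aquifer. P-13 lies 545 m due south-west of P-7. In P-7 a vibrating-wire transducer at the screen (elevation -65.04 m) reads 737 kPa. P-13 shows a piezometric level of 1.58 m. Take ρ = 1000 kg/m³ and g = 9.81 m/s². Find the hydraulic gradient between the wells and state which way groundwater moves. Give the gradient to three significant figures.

Pressure head at P-7: ψ = P/(ρg) = 737×1000 / (1000 × 9.81) = 75.13 m.
Total head at P-7: h = z + ψ = -65.04 + 75.13 = 10.09 m.
Total head at P-13: h = 1.58 m (water level in the piezometer is the total head).
Head difference: h(P-7) − h(P-13) = 10.09 − 1.58 = 8.51 m.
Hydraulic gradient: i = |Δh| / L = 8.51 / 545 = 0.0156.
Flow is from higher to lower head: from P-7 toward P-13, i.e. toward the south-west.

i ≈ 0.0156; groundwater flows toward the south-west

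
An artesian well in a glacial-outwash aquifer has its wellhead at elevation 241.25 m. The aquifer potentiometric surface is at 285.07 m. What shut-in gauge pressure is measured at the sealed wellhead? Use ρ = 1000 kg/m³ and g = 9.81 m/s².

P ≈ 430 kPa

Head above the cap: Δh = 285.07 − 241.25 = 43.82 m.
P = ρgΔh = 1000 × 9.81 × 43.82 = 429874 Pa ≈ 430 kPa.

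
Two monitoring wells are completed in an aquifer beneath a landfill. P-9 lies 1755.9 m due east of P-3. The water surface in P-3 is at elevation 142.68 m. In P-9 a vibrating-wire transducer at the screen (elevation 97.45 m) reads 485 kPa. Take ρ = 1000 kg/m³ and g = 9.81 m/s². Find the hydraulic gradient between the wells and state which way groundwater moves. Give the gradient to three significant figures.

Total head at P-3: h = 142.68 m (water level in the piezometer is the total head).
Pressure head at P-9: ψ = P/(ρg) = 485×1000 / (1000 × 9.81) = 49.44 m.
Total head at P-9: h = z + ψ = 97.45 + 49.44 = 146.89 m.
Head difference: h(P-3) − h(P-9) = 142.68 − 146.89 = -4.21 m.
Hydraulic gradient: i = |Δh| / L = 4.21 / 1755.9 = 0.00240.
Flow is from higher to lower head: from P-9 toward P-3, i.e. toward the west.

i ≈ 0.00240; groundwater flows toward the west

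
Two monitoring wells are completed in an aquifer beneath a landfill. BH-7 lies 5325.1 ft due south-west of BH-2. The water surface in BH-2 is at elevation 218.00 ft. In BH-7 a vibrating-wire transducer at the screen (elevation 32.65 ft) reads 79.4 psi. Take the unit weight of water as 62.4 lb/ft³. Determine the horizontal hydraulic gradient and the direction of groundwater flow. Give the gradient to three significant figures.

i ≈ 0.000398; groundwater flows toward the south-west

Total head at BH-2: h = 218.00 ft (water level in the piezometer is the total head).
Pressure head at BH-7: ψ = 144·P/γ = 144 × 79.4 / 62.4 = 183.23 ft.
Total head at BH-7: h = z + ψ = 32.65 + 183.23 = 215.88 ft.
Head difference: h(BH-2) − h(BH-7) = 218.00 − 215.88 = 2.12 ft.
Hydraulic gradient: i = |Δh| / L = 2.12 / 5325.1 = 0.000398.
Flow is from higher to lower head: from BH-2 toward BH-7, i.e. toward the south-west.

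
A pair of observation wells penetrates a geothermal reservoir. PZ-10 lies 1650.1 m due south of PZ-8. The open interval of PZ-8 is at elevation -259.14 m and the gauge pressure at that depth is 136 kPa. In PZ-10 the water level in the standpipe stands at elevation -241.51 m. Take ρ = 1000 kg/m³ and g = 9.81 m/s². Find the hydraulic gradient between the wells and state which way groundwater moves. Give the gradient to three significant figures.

i ≈ 0.00228; groundwater flows toward the north

Pressure head at PZ-8: ψ = P/(ρg) = 136×1000 / (1000 × 9.81) = 13.86 m.
Total head at PZ-8: h = z + ψ = -259.14 + 13.86 = -245.28 m.
Total head at PZ-10: h = -241.51 m (water level in the piezometer is the total head).
Head difference: h(PZ-8) − h(PZ-10) = -245.28 − (-241.51) = -3.77 m.
Hydraulic gradient: i = |Δh| / L = 3.77 / 1650.1 = 0.00228.
Flow is from higher to lower head: from PZ-10 toward PZ-8, i.e. toward the north.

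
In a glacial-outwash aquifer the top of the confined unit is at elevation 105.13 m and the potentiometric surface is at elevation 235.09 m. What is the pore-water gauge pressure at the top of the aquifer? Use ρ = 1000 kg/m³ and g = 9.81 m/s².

Pressure head at the aquifer top: ψ = h − z = 235.09 − 105.13 = 129.96 m.
P = ρgψ = 1000 × 9.81 × 129.96 = 1274908 Pa ≈ 1270 kPa.

P ≈ 1270 kPa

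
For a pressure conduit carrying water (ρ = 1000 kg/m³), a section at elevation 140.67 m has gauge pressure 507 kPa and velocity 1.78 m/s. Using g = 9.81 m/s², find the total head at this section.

h ≈ 192.51 m

Pressure head ψ = P/(ρg) = 507×1000 / (1000 × 9.81) = 51.68 m.
Velocity head = v²/(2g) = 1.78² / (2 × 9.81) = 0.161 m.
h = z + ψ + v²/(2g) = 140.67 + 51.68 + 0.161 = 192.51 m.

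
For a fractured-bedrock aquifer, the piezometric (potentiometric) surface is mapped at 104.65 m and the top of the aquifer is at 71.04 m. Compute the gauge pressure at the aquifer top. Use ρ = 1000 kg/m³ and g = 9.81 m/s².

P ≈ 330 kPa

Pressure head at the aquifer top: ψ = h − z = 104.65 − 71.04 = 33.61 m.
P = ρgψ = 1000 × 9.81 × 33.61 = 329714 Pa ≈ 330 kPa.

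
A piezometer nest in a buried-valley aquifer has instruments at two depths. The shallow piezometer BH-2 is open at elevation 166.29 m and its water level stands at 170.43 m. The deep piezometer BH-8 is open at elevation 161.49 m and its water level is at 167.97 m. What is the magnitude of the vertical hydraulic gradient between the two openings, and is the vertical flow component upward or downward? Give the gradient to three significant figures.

|i_v| ≈ 0.513; vertical flow is downward

Total head at BH-2: h = 170.43 m (water level in the standpipe).
Total head at BH-8: h = 167.97 m.
Δh = h(BH-2) − h(BH-8) = 170.43 − 167.97 = 2.46 m.
Vertical separation Δz = 166.29 − 161.49 = 4.80 m.
|i_v| = |Δh| / Δz = 2.46 / 4.80 = 0.513.
Head is higher in the shallow piezometer, so vertical flow is downward (recharge condition).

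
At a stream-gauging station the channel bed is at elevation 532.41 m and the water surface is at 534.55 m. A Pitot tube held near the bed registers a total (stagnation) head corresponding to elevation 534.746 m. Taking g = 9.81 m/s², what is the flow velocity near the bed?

Near the bed, under hydrostatic conditions, the piezometric head (z + ψ) equals the free-surface elevation, 534.55 m.
Velocity head = total − piezometric = 534.746 − 534.55 = 0.196 m.
v = √(2g·h_v) = √(2 × 9.81 × 0.196) = 1.96 m/s.

v ≈ 1.96 m/s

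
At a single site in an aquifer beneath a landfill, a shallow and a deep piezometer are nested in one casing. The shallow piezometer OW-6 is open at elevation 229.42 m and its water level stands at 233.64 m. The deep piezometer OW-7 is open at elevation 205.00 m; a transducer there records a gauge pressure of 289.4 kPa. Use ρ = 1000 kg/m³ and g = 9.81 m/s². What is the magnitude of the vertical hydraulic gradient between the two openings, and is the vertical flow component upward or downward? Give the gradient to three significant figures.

|i_v| ≈ 0.0352; vertical flow is upward

Total head at OW-6: h = 233.64 m (water level in the standpipe).
Pressure head at OW-7: ψ = P/(ρg) = 289.4×1000 / (1000 × 9.81) = 29.50 m.
Total head at OW-7: h = z + ψ = 205.00 + 29.50 = 234.50 m.
Δh = h(OW-6) − h(OW-7) = 233.64 − 234.50 = -0.86 m.
Vertical separation Δz = 229.42 − 205.00 = 24.42 m.
|i_v| = |Δh| / Δz = 0.86 / 24.42 = 0.0352.
Head is higher in the deep piezometer, so vertical flow is upward (discharge condition).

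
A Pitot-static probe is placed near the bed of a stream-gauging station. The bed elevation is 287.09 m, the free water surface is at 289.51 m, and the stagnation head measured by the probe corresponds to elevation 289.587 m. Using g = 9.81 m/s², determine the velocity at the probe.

v ≈ 1.23 m/s

Near the bed, under hydrostatic conditions, the piezometric head (z + ψ) equals the free-surface elevation, 289.51 m.
Velocity head = total − piezometric = 289.587 − 289.51 = 0.077 m.
v = √(2g·h_v) = √(2 × 9.81 × 0.077) = 1.23 m/s.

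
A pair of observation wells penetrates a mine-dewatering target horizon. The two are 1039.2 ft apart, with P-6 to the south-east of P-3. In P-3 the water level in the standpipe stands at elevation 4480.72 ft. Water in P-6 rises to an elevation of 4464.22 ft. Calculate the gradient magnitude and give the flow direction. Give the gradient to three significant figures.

i ≈ 0.0159; groundwater flows toward the south-east

Total head at P-3: h = 4480.72 ft (water level in the piezometer is the total head).
Total head at P-6: h = 4464.22 ft (water level in the piezometer is the total head).
Head difference: h(P-3) − h(P-6) = 4480.72 − 4464.22 = 16.50 ft.
Hydraulic gradient: i = |Δh| / L = 16.50 / 1039.2 = 0.0159.
Flow is from higher to lower head: from P-3 toward P-6, i.e. toward the south-east.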